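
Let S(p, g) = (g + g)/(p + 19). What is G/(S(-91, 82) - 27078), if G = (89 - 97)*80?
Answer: 2304/97489 ≈ 0.023633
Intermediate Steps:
S(p, g) = 2*g/(19 + p) (S(p, g) = (2*g)/(19 + p) = 2*g/(19 + p))
G = -640 (G = -8*80 = -640)
G/(S(-91, 82) - 27078) = -640/(2*82/(19 - 91) - 27078) = -640/(2*82/(-72) - 27078) = -640/(2*82*(-1/72) - 27078) = -640/(-41/18 - 27078) = -640/(-487445/18) = -640*(-18/487445) = 2304/97489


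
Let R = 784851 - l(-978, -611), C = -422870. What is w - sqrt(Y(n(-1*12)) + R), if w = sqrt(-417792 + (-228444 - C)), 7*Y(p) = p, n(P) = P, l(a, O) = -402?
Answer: -3*sqrt(4275257)/7 + 11*I*sqrt(1846) ≈ -886.14 + 472.62*I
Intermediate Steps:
Y(p) = p/7
w = 11*I*sqrt(1846) (w = sqrt(-417792 + (-228444 - 1*(-422870))) = sqrt(-417792 + (-228444 + 422870)) = sqrt(-417792 + 194426) = sqrt(-223366) = 11*I*sqrt(1846) ≈ 472.62*I)
R = 785253 (R = 784851 - 1*(-402) = 784851 + 402 = 785253)
w - sqrt(Y(n(-1*12)) + R) = 11*I*sqrt(1846) - sqrt((-1*12)/7 + 785253) = 11*I*sqrt(1846) - sqrt((1/7)*(-12) + 785253) = 11*I*sqrt(1846) - sqrt(-12/7 + 785253) = 11*I*sqrt(1846) - sqrt(5496759/7) = 11*I*sqrt(1846) - 3*sqrt(4275257)/7 = -3*sqrt(4275257)/7 + 11*I*sqrt(1846)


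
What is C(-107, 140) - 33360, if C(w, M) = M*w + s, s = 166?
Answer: -48174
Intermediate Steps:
C(w, M) = 166 + M*w (C(w, M) = M*w + 166 = 166 + M*w)
C(-107, 140) - 33360 = (166 + 140*(-107)) - 33360 = (166 - 14980) - 33360 = -14814 - 33360 = -48174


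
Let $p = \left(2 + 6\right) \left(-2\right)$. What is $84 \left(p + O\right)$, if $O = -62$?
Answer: $-6552$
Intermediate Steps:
$p = -16$ ($p = 8 \left(-2\right) = -16$)
$84 \left(p + O\right) = 84 \left(-16 - 62\right) = 84 \left(-78\right) = -6552$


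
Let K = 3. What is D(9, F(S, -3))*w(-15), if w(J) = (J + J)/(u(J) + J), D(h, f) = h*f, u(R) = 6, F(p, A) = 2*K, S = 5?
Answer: 180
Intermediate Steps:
F(p, A) = 6 (F(p, A) = 2*3 = 6)
D(h, f) = f*h
w(J) = 2*J/(6 + J) (w(J) = (J + J)/(6 + J) = (2*J)/(6 + J) = 2*J/(6 + J))
D(9, F(S, -3))*w(-15) = (6*9)*(2*(-15)/(6 - 15)) = 54*(2*(-15)/(-9)) = 54*(2*(-15)*(-1/9)) = 54*(10/3) = 180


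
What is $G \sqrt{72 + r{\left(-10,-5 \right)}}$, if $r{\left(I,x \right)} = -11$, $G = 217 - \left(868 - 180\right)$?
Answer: $- 471 \sqrt{61} \approx -3678.6$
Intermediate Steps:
$G = -471$ ($G = 217 - 688 = -471$)
$G \sqrt{72 + r{\left(-10,-5 \right)}} = - 471 \sqrt{72 - 11} = - 471 \sqrt{61}$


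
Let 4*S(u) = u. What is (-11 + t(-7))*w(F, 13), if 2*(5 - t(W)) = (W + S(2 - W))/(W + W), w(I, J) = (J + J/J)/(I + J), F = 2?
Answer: -691/120 ≈ -5.7583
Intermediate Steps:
S(u) = u/4
w(I, J) = (1 + J)/(I + J) (w(I, J) = (J + 1)/(I + J) = (1 + J)/(I + J))
t(W) = 5 - (½ + 3*W/4)/(4*W) (t(W) = 5 - (W + (2 - W)/4)/(2*(W + W)) = 5 - (W + (½ - W/4))/(2*(2*W)) = 5 - (½ + 3*W/4)*1/(2*W)/2 = 5 - (½ + 3*W/4)/(4*W))
(-11 + t(-7))*w(F, 13) = (-11 + (1/16)*(-2 + 77*(-7))/(-7))*((1 + 13)/(2 + 13)) = (-11 + (1/16)*(-⅐)*(-2 - 539))*(14/15) = (-11 + (1/16)*(-⅐)*(-541))*((1/15)*14) = (-11 + 541/112)*(14/15) = -691/112*14/15 = -691/120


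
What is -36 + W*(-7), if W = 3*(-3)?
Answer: 27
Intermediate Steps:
W = -9
-36 + W*(-7) = -36 - 9*(-7) = -36 + 63 = 27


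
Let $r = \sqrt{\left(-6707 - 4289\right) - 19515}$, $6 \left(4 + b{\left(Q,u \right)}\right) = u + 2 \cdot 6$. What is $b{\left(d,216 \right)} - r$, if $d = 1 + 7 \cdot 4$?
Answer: $34 - i \sqrt{30511} \approx 34.0 - 174.67 i$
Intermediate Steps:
$d = 29$ ($d = 1 + 28 = 29$)
$b{\left(Q,u \right)} = -2 + \frac{u}{6}$ ($b{\left(Q,u \right)} = -4 + \frac{u + 2 \cdot 6}{6} = -4 + \frac{u + 12}{6} = -4 + \frac{12 + u}{6} = -4 + \left(2 + \frac{u}{6}\right) = -2 + \frac{u}{6}$)
$r = i \sqrt{30511}$ ($r = \sqrt{-10996 - 19515} = \sqrt{-30511} = i \sqrt{30511} \approx 174.67 i$)
$b{\left(d,216 \right)} - r = \left(-2 + \frac{1}{6} \cdot 216\right) - i \sqrt{30511} = \left(-2 + 36\right) - i \sqrt{30511} = 34 - i \sqrt{30511}$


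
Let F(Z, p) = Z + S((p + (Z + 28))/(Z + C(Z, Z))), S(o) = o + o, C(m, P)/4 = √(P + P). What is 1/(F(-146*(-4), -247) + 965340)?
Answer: 1066381556/1030044948348609 + 40*√73/1030044948348609 ≈ 1.0353e-6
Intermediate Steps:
C(m, P) = 4*√2*√P (C(m, P) = 4*√(P + P) = 4*√(2*P) = 4*(√2*√P) = 4*√2*√P)
S(o) = 2*o
F(Z, p) = Z + 2*(28 + Z + p)/(Z + 4*√2*√Z) (F(Z, p) = Z + 2*((p + (Z + 28))/(Z + 4*√2*√Z)) = Z + 2*((p + (28 + Z))/(Z + 4*√2*√Z)) = Z + 2*((28 + Z + p)/(Z + 4*√2*√Z)) = Z + 2*(28 + Z + p)/(Z + 4*√2*√Z))
1/(F(-146*(-4), -247) + 965340) = 1/((56 + 2*(-146*(-4)) + 2*(-247) + (-146*(-4))*(-146*(-4) + 4*√2*√(-146*(-4))))/(-146*(-4) + 4*√2*√(-146*(-4))) + 965340) = 1/((56 + 2*584 - 494 + 584*(584 + 4*√2*√584))/(584 + 4*√2*√584) + 965340) = 1/((56 + 1168 - 494 + 584*(584 + 4*√2*(2*√146)))/(584 + 4*√2*(2*√146)) + 965340) = 1/((56 + 1168 - 494 + 584*(584 + 16*√73))/(584 + 16*√73) + 965340) = 1/((56 + 1168 - 494 + (341056 + 9344*√73))/(584 + 16*√73) + 965340) = 1/((341786 + 9344*√73)/(584 + 16*√73) + 965340) = 1/(965340 + (341786 + 9344*√73)/(584 + 16*√73))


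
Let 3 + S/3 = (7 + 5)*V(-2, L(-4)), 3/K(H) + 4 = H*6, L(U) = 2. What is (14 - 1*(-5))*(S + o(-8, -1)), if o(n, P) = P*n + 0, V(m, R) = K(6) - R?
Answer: -10583/8 ≈ -1322.9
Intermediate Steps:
K(H) = 3/(-4 + 6*H) (K(H) = 3/(-4 + H*6) = 3/(-4 + 6*H))
V(m, R) = 3/32 - R (V(m, R) = 3/(2*(-2 + 3*6)) - R = 3/(2*(-2 + 18)) - R = (3/2)/16 - R = (3/2)*(1/16) - R = 3/32 - R)
o(n, P) = P*n
S = -621/8 (S = -9 + 3*((7 + 5)*(3/32 - 1*2)) = -9 + 3*(12*(3/32 - 2)) = -9 + 3*(12*(-61/32)) = -9 + 3*(-183/8) = -9 - 549/8 = -621/8 ≈ -77.625)
(14 - 1*(-5))*(S + o(-8, -1)) = (14 - 1*(-5))*(-621/8 - 1*(-8)) = (14 + 5)*(-621/8 + 8) = 19*(-557/8) = -10583/8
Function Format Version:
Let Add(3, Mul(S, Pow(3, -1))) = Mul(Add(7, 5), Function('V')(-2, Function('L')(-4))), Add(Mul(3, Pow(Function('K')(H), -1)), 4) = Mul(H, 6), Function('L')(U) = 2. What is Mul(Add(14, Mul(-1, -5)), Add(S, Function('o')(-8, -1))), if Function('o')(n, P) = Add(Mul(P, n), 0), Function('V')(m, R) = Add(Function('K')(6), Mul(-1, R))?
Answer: Rational(-10583, 8) ≈ -1322.9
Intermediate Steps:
Function('K')(H) = Mul(3, Pow(Add(-4, Mul(6, H)), -1)) (Function('K')(H) = Mul(3, Pow(Add(-4, Mul(H, 6)), -1)) = Mul(3, Pow(Add(-4, Mul(6, H)), -1)))
Function('V')(m, R) = Add(Rational(3, 32), Mul(-1, R)) (Function('V')(m, R) = Add(Mul(Rational(3, 2), Pow(Add(-2, Mul(3, 6)), -1)), Mul(-1, R)) = Add(Mul(Rational(3, 2), Pow(Add(-2, 18), -1)), Mul(-1, R)) = Add(Mul(Rational(3, 2), Pow(16, -1)), Mul(-1, R)) = Add(Mul(Rational(3, 2), Rational(1, 16)), Mul(-1, R)) = Add(Rational(3, 32), Mul(-1, R)))
Function('o')(n, P) = Mul(P, n)
S = Rational(-621, 8) (S = Add(-9, Mul(3, Mul(Add(7, 5), Add(Rational(3, 32), Mul(-1, 2))))) = Add(-9, Mul(3, Mul(12, Add(Rational(3, 32), -2)))) = Add(-9, Mul(3, Mul(12, Rational(-61, 32)))) = Add(-9, Mul(3, Rational(-183, 8))) = Add(-9, Rational(-549, 8)) = Rational(-621, 8) ≈ -77.625)
Mul(Add(14, Mul(-1, -5)), Add(S, Function('o')(-8, -1))) = Mul(Add(14, Mul(-1, -5)), Add(Rational(-621, 8), Mul(-1, -8))) = Mul(Add(14, 5), Add(Rational(-621, 8), 8)) = Mul(19, Rational(-557, 8)) = Rational(-10583, 8)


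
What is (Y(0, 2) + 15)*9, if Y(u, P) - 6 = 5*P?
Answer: 279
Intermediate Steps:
Y(u, P) = 6 + 5*P
(Y(0, 2) + 15)*9 = ((6 + 5*2) + 15)*9 = ((6 + 10) + 15)*9 = (16 + 15)*9 = 31*9 = 279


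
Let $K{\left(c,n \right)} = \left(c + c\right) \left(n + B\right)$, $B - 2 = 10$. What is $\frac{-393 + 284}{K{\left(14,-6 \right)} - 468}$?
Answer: $\frac{109}{300} \approx 0.36333$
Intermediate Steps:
$B = 12$ ($B = 2 + 10 = 12$)
$K{\left(c,n \right)} = 2 c \left(12 + n\right)$ ($K{\left(c,n \right)} = \left(c + c\right) \left(n + 12\right) = 2 c \left(12 + n\right)$)
$\frac{-393 + 284}{K{\left(14,-6 \right)} - 468} = \frac{-393 + 284}{2 \cdot 14 \left(12 - 6\right) - 468} = - \frac{109}{2 \cdot 14 \cdot 6 - 468} = - \frac{109}{168 - 468} = - \frac{109}{-300} = \left(-109\right) \left(- \frac{1}{300}\right) = \frac{109}{300}$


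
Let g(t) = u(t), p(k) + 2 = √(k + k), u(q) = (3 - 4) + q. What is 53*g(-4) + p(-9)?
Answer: -267 + 3*I*√2 ≈ -267.0 + 4.2426*I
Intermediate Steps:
u(q) = -1 + q
p(k) = -2 + √2*√k (p(k) = -2 + √(k + k) = -2 + √(2*k) = -2 + √2*√k)
g(t) = -1 + t
53*g(-4) + p(-9) = 53*(-1 - 4) + (-2 + √2*√(-9)) = 53*(-5) + (-2 + √2*(3*I)) = -265 + (-2 + 3*I*√2) = -267 + 3*I*√2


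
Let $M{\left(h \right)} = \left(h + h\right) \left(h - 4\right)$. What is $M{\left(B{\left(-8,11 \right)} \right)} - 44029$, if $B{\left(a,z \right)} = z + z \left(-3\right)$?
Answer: $-42885$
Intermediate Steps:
$B{\left(a,z \right)} = - 2 z$ ($B{\left(a,z \right)} = z - 3 z = - 2 z$)
$M{\left(h \right)} = 2 h \left(-4 + h\right)$
$M{\left(B{\left(-8,11 \right)} \right)} - 44029 = 2 \left(\left(-2\right) 11\right) \left(-4 - 22\right) - 44029 = 2 \left(-22\right) \left(-4 - 22\right) - 44029 = 2 \left(-22\right) \left(-26\right) - 44029 = 1144 - 44029 = -42885$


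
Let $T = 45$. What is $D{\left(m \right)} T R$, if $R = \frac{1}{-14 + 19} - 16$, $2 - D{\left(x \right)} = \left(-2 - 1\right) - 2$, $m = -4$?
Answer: $-4977$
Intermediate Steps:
$D{\left(x \right)} = 7$ ($D{\left(x \right)} = 2 - \left(\left(-2 - 1\right) - 2\right) = 2 - \left(-3 - 2\right) = 2 - -5 = 2 + 5 = 7$)
$R = - \frac{79}{5}$ ($R = \frac{1}{5} - 16 = - \frac{79}{5} \approx -15.8$)
$D{\left(m \right)} T R = 7 \cdot 45 \left(- \frac{79}{5}\right) = 315 \left(- \frac{79}{5}\right) = -4977$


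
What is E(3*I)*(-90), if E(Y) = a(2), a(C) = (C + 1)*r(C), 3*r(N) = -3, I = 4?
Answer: 270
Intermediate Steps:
r(N) = -1 (r(N) = (⅓)*(-3) = -1)
a(C) = -1 - C (a(C) = (C + 1)*(-1) = (1 + C)*(-1) = -1 - C)
E(Y) = -3 (E(Y) = -1 - 1*2 = -1 - 2 = -3)
E(3*I)*(-90) = -3*(-90) = 270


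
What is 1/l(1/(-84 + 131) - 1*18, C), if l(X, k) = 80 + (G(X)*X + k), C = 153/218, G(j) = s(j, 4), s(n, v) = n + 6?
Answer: 481562/142573167 ≈ 0.0033776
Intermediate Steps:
s(n, v) = 6 + n
G(j) = 6 + j
C = 153/218 (C = 153*(1/218) = 153/218 ≈ 0.70183)
l(X, k) = 80 + k + X*(6 + X) (l(X, k) = 80 + ((6 + X)*X + k) = 80 + (X*(6 + X) + k) = 80 + (k + X*(6 + X)) = 80 + k + X*(6 + X))
1/l(1/(-84 + 131) - 1*18, C) = 1/(80 + 153/218 + (1/(-84 + 131) - 1*18)*(6 + (1/(-84 + 131) - 1*18))) = 1/(80 + 153/218 + (1/47 - 18)*(6 + (1/47 - 18))) = 1/(80 + 153/218 - 845*(6 - 845/47)/47) = 1/(80 + 153/218 - 845/47*(-563/47)) = 1/(80 + 153/218 + 475735/2209) = 1/(142573167/481562) = 481562/142573167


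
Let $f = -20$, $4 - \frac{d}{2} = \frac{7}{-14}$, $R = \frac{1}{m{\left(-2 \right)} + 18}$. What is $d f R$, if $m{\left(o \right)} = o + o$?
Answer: $- \frac{90}{7} \approx -12.857$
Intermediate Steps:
$m{\left(o \right)} = 2 o$
$R = \frac{1}{14}$ ($R = \frac{1}{2 \left(-2\right) + 18} = \frac{1}{-4 + 18} = \frac{1}{14} \approx 0.071429$)
$d = 9$ ($d = 8 - 2 \frac{7}{-14} = 8 - 2 \cdot 7 \left(- \frac{1}{14}\right) = 8 - -1 = 8 + 1 = 9$)
$d f R = 9 \left(-20\right) \frac{1}{14} = \left(-180\right) \frac{1}{14} = - \frac{90}{7}$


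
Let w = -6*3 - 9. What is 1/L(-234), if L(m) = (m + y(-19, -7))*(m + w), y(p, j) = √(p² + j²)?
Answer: 13/788017 + √410/14184306 ≈ 1.7925e-5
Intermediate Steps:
w = -27 (w = -18 - 9 = -27)
y(p, j) = √(j² + p²)
L(m) = (-27 + m)*(m + √410) (L(m) = (m + √((-7)² + (-19)²))*(m - 27) = (m + √(49 + 361))*(-27 + m) = (m + √410)*(-27 + m) = (-27 + m)*(m + √410))
1/L(-234) = 1/((-234)² - 27*(-234) - 27*√410 - 234*√410) = 1/(54756 + 6318 - 27*√410 - 234*√410) = 1/(61074 - 261*√410)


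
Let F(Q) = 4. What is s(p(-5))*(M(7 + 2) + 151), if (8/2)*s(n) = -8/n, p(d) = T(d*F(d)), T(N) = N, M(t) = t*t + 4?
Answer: 118/5 ≈ 23.600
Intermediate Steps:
M(t) = 4 + t² (M(t) = t² + 4 = 4 + t²)
p(d) = 4*d (p(d) = d*4 = 4*d)
s(n) = -2/n (s(n) = (-8/n)/4 = -2/n)
s(p(-5))*(M(7 + 2) + 151) = (-2/(4*(-5)))*((4 + (7 + 2)²) + 151) = (-2/(-20))*((4 + 9²) + 151) = (-2*(-1/20))*((4 + 81) + 151) = (85 + 151)/10 = (⅒)*236 = 118/5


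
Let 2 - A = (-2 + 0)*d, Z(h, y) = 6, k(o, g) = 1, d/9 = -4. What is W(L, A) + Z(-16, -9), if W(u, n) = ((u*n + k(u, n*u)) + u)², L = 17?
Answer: 1373590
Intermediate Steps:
d = -36 (d = 9*(-4) = -36)
A = -70 (A = 2 - (-2 + 0)*(-36) = 2 - (-2)*(-36) = 2 - 1*72 = 2 - 72 = -70)
W(u, n) = (1 + u + n*u)² (W(u, n) = ((u*n + 1) + u)² = ((n*u + 1) + u)² = ((1 + n*u) + u)² = (1 + u + n*u)²)
W(L, A) + Z(-16, -9) = (1 + 17 - 70*17)² + 6 = (1 + 17 - 1190)² + 6 = (-1172)² + 6 = 1373584 + 6 = 1373590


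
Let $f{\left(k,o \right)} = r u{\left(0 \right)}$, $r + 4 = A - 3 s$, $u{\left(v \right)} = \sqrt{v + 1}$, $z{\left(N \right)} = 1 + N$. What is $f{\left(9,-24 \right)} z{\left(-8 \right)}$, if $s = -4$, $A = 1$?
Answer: $-63$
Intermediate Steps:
$u{\left(v \right)} = \sqrt{1 + v}$
$r = 9$ ($r = -4 + \left(1 - -12\right) = -4 + \left(1 + 12\right) = -4 + 13 = 9$)
$f{\left(k,o \right)} = 9$ ($f{\left(k,o \right)} = 9 \sqrt{1 + 0} = 9 \sqrt{1} = 9 \cdot 1 = 9$)
$f{\left(9,-24 \right)} z{\left(-8 \right)} = 9 \left(1 - 8\right) = 9 \left(-7\right) = -63$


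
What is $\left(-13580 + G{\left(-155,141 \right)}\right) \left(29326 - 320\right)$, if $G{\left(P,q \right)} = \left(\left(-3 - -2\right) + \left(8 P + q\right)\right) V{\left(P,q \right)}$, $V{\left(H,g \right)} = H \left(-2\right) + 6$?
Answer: $-10476387080$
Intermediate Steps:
$V{\left(H,g \right)} = 6 - 2 H$ ($V{\left(H,g \right)} = - 2 H + 6 = 6 - 2 H$)
$G{\left(P,q \right)} = \left(6 - 2 P\right) \left(-1 + q + 8 P\right)$ ($G{\left(P,q \right)} = \left(\left(-3 - -2\right) + \left(8 P + q\right)\right) \left(6 - 2 P\right) = \left(\left(-3 + 2\right) + \left(q + 8 P\right)\right) \left(6 - 2 P\right) = \left(-1 + \left(q + 8 P\right)\right) \left(6 - 2 P\right) = \left(-1 + q + 8 P\right) \left(6 - 2 P\right) = \left(6 - 2 P\right) \left(-1 + q + 8 P\right)$)
$\left(-13580 + G{\left(-155,141 \right)}\right) \left(29326 - 320\right) = \left(-13580 - 2 \left(-3 - 155\right) \left(-1 + 141 + 8 \left(-155\right)\right)\right) \left(29326 - 320\right) = \left(-13580 - - 316 \left(-1 + 141 - 1240\right)\right) 29006 = \left(-13580 - \left(-316\right) \left(-1100\right)\right) 29006 = \left(-13580 - 347600\right) 29006 = \left(-361180\right) 29006 = -10476387080$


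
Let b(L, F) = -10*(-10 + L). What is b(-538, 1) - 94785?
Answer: -89305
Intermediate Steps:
b(L, F) = 100 - 10*L
b(-538, 1) - 94785 = (100 - 10*(-538)) - 94785 = (100 + 5380) - 94785 = 5480 - 94785 = -89305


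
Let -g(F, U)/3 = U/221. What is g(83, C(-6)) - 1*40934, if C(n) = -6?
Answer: -9046396/221 ≈ -40934.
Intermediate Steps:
g(F, U) = -3*U/221
g(83, C(-6)) - 1*40934 = -3/221*(-6) - 1*40934 = 18/221 - 40934 = -9046396/221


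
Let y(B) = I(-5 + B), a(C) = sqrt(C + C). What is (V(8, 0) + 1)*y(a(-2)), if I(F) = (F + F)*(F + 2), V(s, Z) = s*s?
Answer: 1430 - 2080*I ≈ 1430.0 - 2080.0*I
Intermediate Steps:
V(s, Z) = s**2
a(C) = sqrt(2)*sqrt(C) (a(C) = sqrt(2*C) = sqrt(2)*sqrt(C))
I(F) = 2*F*(2 + F) (I(F) = (2*F)*(2 + F) = 2*F*(2 + F))
y(B) = 2*(-5 + B)*(-3 + B) (y(B) = 2*(-5 + B)*(2 + (-5 + B)) = 2*(-5 + B)*(-3 + B))
(V(8, 0) + 1)*y(a(-2)) = (8**2 + 1)*(2*(-5 + sqrt(2)*sqrt(-2))*(-3 + sqrt(2)*sqrt(-2))) = (64 + 1)*(2*(-5 + sqrt(2)*(I*sqrt(2)))*(-3 + sqrt(2)*(I*sqrt(2)))) = 65*(2*(-5 + 2*I)*(-3 + 2*I)) = 130*(-5 + 2*I)*(-3 + 2*I)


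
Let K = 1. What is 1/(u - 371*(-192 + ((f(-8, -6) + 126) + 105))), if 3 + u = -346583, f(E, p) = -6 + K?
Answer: -1/359200 ≈ -2.7840e-6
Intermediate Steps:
f(E, p) = -5 (f(E, p) = -6 + 1 = -5)
u = -346586 (u = -3 - 346583 = -346586)
1/(u - 371*(-192 + ((f(-8, -6) + 126) + 105))) = 1/(-346586 - 371*(-192 + ((-5 + 126) + 105))) = 1/(-346586 - 371*(-192 + (121 + 105))) = 1/(-346586 - 371*(-192 + 226)) = 1/(-346586 - 371*34) = 1/(-346586 - 12614) = 1/(-359200) = -1/359200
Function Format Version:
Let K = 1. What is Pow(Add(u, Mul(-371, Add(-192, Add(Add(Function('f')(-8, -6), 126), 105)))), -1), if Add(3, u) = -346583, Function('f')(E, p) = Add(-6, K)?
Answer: Rational(-1, 359200) ≈ -2.7840e-6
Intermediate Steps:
Function('f')(E, p) = -5 (Function('f')(E, p) = Add(-6, 1) = -5)
u = -346586 (u = Add(-3, -346583) = -346586)
Pow(Add(u, Mul(-371, Add(-192, Add(Add(Function('f')(-8, -6), 126), 105)))), -1) = Pow(Add(-346586, Mul(-371, Add(-192, Add(Add(-5, 126), 105)))), -1) = Pow(Add(-346586, Mul(-371, Add(-192, Add(121, 105)))), -1) = Pow(Add(-346586, Mul(-371, Add(-192, 226))), -1) = Pow(Add(-346586, Mul(-371, 34)), -1) = Pow(Add(-346586, -12614), -1) = Pow(-359200, -1) = Rational(-1, 359200)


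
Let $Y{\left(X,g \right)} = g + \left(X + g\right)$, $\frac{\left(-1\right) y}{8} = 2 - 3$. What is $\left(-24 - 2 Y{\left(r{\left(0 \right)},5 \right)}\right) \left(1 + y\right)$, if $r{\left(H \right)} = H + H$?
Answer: $-396$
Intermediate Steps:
$y = 8$ ($y = - 8 \left(2 - 3\right) = \left(-8\right) \left(-1\right) = 8$)
$r{\left(H \right)} = 2 H$
$Y{\left(X,g \right)} = X + 2 g$
$\left(-24 - 2 Y{\left(r{\left(0 \right)},5 \right)}\right) \left(1 + y\right) = \left(-24 - 2 \left(2 \cdot 0 + 2 \cdot 5\right)\right) \left(1 + 8\right) = \left(-24 - 2 \left(0 + 10\right)\right) 9 = \left(-24 - 20\right) 9 = \left(-44\right) 9 = -396$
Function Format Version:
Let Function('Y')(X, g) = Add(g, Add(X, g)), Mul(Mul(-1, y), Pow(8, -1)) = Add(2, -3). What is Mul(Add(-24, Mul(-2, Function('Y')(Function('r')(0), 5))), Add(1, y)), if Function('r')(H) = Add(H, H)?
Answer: -396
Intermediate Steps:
y = 8 (y = Mul(-8, Add(2, -3)) = Mul(-8, -1) = 8)
Function('r')(H) = Mul(2, H)
Function('Y')(X, g) = Add(X, Mul(2, g))
Mul(Add(-24, Mul(-2, Function('Y')(Function('r')(0), 5))), Add(1, y)) = Mul(Add(-24, Mul(-2, Add(Mul(2, 0), Mul(2, 5)))), Add(1, 8)) = Mul(Add(-24, Mul(-2, Add(0, 10))), 9) = Mul(Add(-24, Mul(-2, 10)), 9) = Mul(Add(-24, -20), 9) = Mul(-44, 9) = -396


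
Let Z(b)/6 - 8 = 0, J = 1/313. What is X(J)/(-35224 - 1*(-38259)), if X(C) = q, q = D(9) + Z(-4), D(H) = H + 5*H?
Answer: 102/3035 ≈ 0.033608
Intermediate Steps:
J = 1/313 ≈ 0.0031949
Z(b) = 48 (Z(b) = 48 + 6*0 = 48 + 0 = 48)
D(H) = 6*H
q = 102 (q = 6*9 + 48 = 54 + 48 = 102)
X(C) = 102
X(J)/(-35224 - 1*(-38259)) = 102/(-35224 - 1*(-38259)) = 102/(-35224 + 38259) = 102/3035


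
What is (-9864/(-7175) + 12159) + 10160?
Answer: 160148689/7175 ≈ 22320.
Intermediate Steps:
(-9864/(-7175) + 12159) + 10160 = (-9864*(-1/7175) + 12159) + 10160 = (9864/7175 + 12159) + 10160 = 87250689/7175 + 10160 = 160148689/7175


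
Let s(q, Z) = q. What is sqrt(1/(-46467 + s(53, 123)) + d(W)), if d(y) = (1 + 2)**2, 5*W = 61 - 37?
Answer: 35*sqrt(15827174)/46414 ≈ 3.0000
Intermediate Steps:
W = 24/5 (W = (61 - 37)/5 = (1/5)*24 = 24/5 ≈ 4.8000)
d(y) = 9 (d(y) = 3**2 = 9)
sqrt(1/(-46467 + s(53, 123)) + d(W)) = sqrt(1/(-46467 + 53) + 9) = sqrt(1/(-46414) + 9) = sqrt(-1/46414 + 9) = sqrt(417725/46414) = 35*sqrt(15827174)/46414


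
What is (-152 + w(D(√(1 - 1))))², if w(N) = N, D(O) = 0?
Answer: 23104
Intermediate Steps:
(-152 + w(D(√(1 - 1))))² = (-152 + 0)² = (-152)² = 23104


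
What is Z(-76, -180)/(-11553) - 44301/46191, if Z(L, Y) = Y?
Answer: -55943897/59293847 ≈ -0.94350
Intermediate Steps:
Z(-76, -180)/(-11553) - 44301/46191 = -180/(-11553) - 44301/46191 = -180*(-1/11553) - 44301*1/46191 = 60/3851 - 14767/15397 = -55943897/59293847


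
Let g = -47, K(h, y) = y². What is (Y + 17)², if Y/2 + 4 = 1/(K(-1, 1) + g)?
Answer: 42436/529 ≈ 80.219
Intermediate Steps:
Y = -185/23 (Y = -8 + 2/(1² - 47) = -8 + 2/(1 - 47) = -8 + 2/(-46) = -8 + 2*(-1/46) = -8 - 1/23 = -185/23 ≈ -8.0435)
(Y + 17)² = (-185/23 + 17)² = (206/23)² = 42436/529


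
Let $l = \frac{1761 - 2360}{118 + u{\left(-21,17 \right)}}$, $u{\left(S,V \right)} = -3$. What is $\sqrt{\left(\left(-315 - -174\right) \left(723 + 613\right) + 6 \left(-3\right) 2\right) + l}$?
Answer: $\frac{i \sqrt{2491817585}}{115} \approx 434.07 i$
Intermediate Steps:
$l = - \frac{599}{115}$ ($l = \frac{1761 - 2360}{118 - 3} = - \frac{599}{115} \approx -5.2087$)
$\sqrt{\left(\left(-315 - -174\right) \left(723 + 613\right) + 6 \left(-3\right) 2\right) + l} = \sqrt{\left(\left(-315 - -174\right) \left(723 + 613\right) + 6 \left(-3\right) 2\right) - \frac{599}{115}} = \sqrt{\left(\left(-315 + 174\right) 1336 - 36\right) - \frac{599}{115}} = \sqrt{\left(\left(-141\right) 1336 - 36\right) - \frac{599}{115}} = \sqrt{\left(-188376 - 36\right) - \frac{599}{115}} = \sqrt{-188412 - \frac{599}{115}} = \sqrt{- \frac{21667979}{115}} = \frac{i \sqrt{2491817585}}{115}$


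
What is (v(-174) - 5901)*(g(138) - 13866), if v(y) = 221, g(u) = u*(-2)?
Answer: 80326560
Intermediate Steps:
g(u) = -2*u
(v(-174) - 5901)*(g(138) - 13866) = (221 - 5901)*(-2*138 - 13866) = -5680*(-276 - 13866) = -5680*(-14142) = 80326560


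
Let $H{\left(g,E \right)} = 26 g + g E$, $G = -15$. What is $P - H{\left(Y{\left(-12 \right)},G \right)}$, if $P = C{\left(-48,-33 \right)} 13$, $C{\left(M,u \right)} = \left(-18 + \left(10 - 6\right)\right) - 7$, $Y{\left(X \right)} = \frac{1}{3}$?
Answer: $- \frac{830}{3} \approx -276.67$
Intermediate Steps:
$Y{\left(X \right)} = \frac{1}{3}$
$H{\left(g,E \right)} = 26 g + E g$
$C{\left(M,u \right)} = -21$ ($C{\left(M,u \right)} = \left(-18 + \left(10 - 6\right)\right) - 7 = \left(-18 + 4\right) - 7 = -14 - 7 = -21$)
$P = -273$ ($P = \left(-21\right) 13 = -273$)
$P - H{\left(Y{\left(-12 \right)},G \right)} = -273 - \frac{26 - 15}{3} = -273 - \frac{1}{3} \cdot 11 = -273 - \frac{11}{3} = - \frac{830}{3}$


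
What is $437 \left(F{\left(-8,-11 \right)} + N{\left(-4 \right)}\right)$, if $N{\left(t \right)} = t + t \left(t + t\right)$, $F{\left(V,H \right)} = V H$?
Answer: $50692$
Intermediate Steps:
$F{\left(V,H \right)} = H V$
$N{\left(t \right)} = t + 2 t^{2}$ ($N{\left(t \right)} = t + t 2 t = t + 2 t^{2}$)
$437 \left(F{\left(-8,-11 \right)} + N{\left(-4 \right)}\right) = 437 \left(\left(-11\right) \left(-8\right) - 4 \left(1 + 2 \left(-4\right)\right)\right) = 437 \left(88 - 4 \left(1 - 8\right)\right) = 437 \left(88 - -28\right) = 437 \left(88 + 28\right) = 437 \cdot 116 = 50692$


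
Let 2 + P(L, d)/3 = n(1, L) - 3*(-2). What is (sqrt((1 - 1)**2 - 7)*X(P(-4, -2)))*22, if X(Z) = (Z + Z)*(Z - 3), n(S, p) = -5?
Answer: 792*I*sqrt(7) ≈ 2095.4*I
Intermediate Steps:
P(L, d) = -3 (P(L, d) = -6 + 3*(-5 - 3*(-2)) = -6 + 3*(-5 + 6) = -6 + 3*1 = -6 + 3 = -3)
X(Z) = 2*Z*(-3 + Z) (X(Z) = (2*Z)*(-3 + Z) = 2*Z*(-3 + Z))
(sqrt((1 - 1)**2 - 7)*X(P(-4, -2)))*22 = (sqrt((1 - 1)**2 - 7)*(2*(-3)*(-3 - 3)))*22 = (sqrt(0**2 - 7)*(2*(-3)*(-6)))*22 = (sqrt(0 - 7)*36)*22 = (sqrt(-7)*36)*22 = ((I*sqrt(7))*36)*22 = (36*I*sqrt(7))*22 = 792*I*sqrt(7)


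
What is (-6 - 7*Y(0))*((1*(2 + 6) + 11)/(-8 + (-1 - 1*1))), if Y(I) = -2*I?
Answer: 57/5 ≈ 11.400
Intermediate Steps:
(-6 - 7*Y(0))*((1*(2 + 6) + 11)/(-8 + (-1 - 1*1))) = (-6 - (-14)*0)*((1*(2 + 6) + 11)/(-8 + (-1 - 1*1))) = (-6 - 7*0)*((1*8 + 11)/(-8 + (-1 - 1))) = (-6 + 0)*((8 + 11)/(-8 - 2)) = -114/(-10) = -114*(-1)/10 = -6*(-19/10) = 57/5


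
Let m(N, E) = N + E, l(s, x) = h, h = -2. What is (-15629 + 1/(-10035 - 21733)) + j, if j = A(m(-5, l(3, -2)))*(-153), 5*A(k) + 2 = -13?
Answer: -481920561/31768 ≈ -15170.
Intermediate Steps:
l(s, x) = -2
m(N, E) = E + N
A(k) = -3 (A(k) = -⅖ + (⅕)*(-13) = -⅖ - 13/5 = -3)
j = 459 (j = -3*(-153) = 459)
(-15629 + 1/(-10035 - 21733)) + j = (-15629 + 1/(-10035 - 21733)) + 459 = (-15629 + 1/(-31768)) + 459 = (-15629 - 1/31768) + 459 = -496502073/31768 + 459 = -481920561/31768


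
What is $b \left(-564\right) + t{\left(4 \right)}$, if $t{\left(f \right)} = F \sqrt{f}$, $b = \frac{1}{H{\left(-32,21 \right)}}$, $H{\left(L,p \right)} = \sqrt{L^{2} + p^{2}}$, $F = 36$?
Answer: $72 - \frac{564 \sqrt{1465}}{1465} \approx 57.265$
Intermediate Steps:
$b = \frac{\sqrt{1465}}{1465}$ ($b = \frac{1}{\sqrt{\left(-32\right)^{2} + 21^{2}}} = \frac{1}{\sqrt{1024 + 441}} = \frac{1}{\sqrt{1465}} = \frac{\sqrt{1465}}{1465} \approx 0.026127$)
$t{\left(f \right)} = 36 \sqrt{f}$
$b \left(-564\right) + t{\left(4 \right)} = \frac{\sqrt{1465}}{1465} \left(-564\right) + 36 \sqrt{4} = - \frac{564 \sqrt{1465}}{1465} + 36 \cdot 2 = - \frac{564 \sqrt{1465}}{1465} + 72 = 72 - \frac{564 \sqrt{1465}}{1465}$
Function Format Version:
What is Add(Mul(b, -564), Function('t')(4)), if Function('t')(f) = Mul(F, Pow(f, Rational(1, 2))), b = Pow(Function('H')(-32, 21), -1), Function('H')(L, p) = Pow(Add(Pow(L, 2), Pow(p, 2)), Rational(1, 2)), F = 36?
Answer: Add(72, Mul(Rational(-564, 1465), Pow(1465, Rational(1, 2)))) ≈ 57.265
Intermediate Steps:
b = Mul(Rational(1, 1465), Pow(1465, Rational(1, 2))) (b = Pow(Pow(Add(Pow(-32, 2), Pow(21, 2)), Rational(1, 2)), -1) = Pow(Pow(Add(1024, 441), Rational(1, 2)), -1) = Pow(Pow(1465, Rational(1, 2)), -1) = Mul(Rational(1, 1465), Pow(1465, Rational(1, 2))) ≈ 0.026127)
Function('t')(f) = Mul(36, Pow(f, Rational(1, 2)))
Add(Mul(b, -564), Function('t')(4)) = Add(Mul(Mul(Rational(1, 1465), Pow(1465, Rational(1, 2))), -564), Mul(36, Pow(4, Rational(1, 2)))) = Add(Mul(Rational(-564, 1465), Pow(1465, Rational(1, 2))), Mul(36, 2)) = Add(Mul(Rational(-564, 1465), Pow(1465, Rational(1, 2))), 72) = Add(72, Mul(Rational(-564, 1465), Pow(1465, Rational(1, 2))))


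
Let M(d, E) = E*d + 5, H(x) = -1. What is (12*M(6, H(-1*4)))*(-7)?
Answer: 84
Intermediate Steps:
M(d, E) = 5 + E*d
(12*M(6, H(-1*4)))*(-7) = (12*(5 - 1*6))*(-7) = (12*(5 - 6))*(-7) = (12*(-1))*(-7) = -12*(-7) = 84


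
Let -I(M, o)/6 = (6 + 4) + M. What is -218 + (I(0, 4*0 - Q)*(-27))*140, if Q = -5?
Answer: 226582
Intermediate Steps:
I(M, o) = -60 - 6*M (I(M, o) = -6*((6 + 4) + M) = -6*(10 + M) = -60 - 6*M)
-218 + (I(0, 4*0 - Q)*(-27))*140 = -218 + ((-60 - 6*0)*(-27))*140 = -218 + ((-60 + 0)*(-27))*140 = -218 - 60*(-27)*140 = -218 + 1620*140 = -218 + 226800 = 226582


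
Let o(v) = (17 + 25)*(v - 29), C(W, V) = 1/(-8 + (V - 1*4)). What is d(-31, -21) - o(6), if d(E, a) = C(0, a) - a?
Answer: 32570/33 ≈ 986.97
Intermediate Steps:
C(W, V) = 1/(-12 + V) (C(W, V) = 1/(-8 + (V - 4)) = 1/(-8 + (-4 + V)) = 1/(-12 + V))
d(E, a) = 1/(-12 + a) - a
o(v) = -1218 + 42*v (o(v) = 42*(-29 + v) = -1218 + 42*v)
d(-31, -21) - o(6) = (1 - 1*(-21)*(-12 - 21))/(-12 - 21) - (-1218 + 42*6) = (1 - 1*(-21)*(-33))/(-33) - (-1218 + 252) = -(1 - 693)/33 - 1*(-966) = -1/33*(-692) + 966 = 692/33 + 966 = 32570/33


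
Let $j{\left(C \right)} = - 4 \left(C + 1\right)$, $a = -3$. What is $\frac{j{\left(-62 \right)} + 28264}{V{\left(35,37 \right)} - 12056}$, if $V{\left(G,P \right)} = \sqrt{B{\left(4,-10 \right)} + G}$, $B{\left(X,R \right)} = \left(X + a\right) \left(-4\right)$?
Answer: $- \frac{343692448}{145347105} - \frac{28508 \sqrt{31}}{145347105} \approx -2.3657$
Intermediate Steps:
$B{\left(X,R \right)} = 12 - 4 X$ ($B{\left(X,R \right)} = \left(X - 3\right) \left(-4\right) = \left(-3 + X\right) \left(-4\right) = 12 - 4 X$)
$j{\left(C \right)} = -4 - 4 C$ ($j{\left(C \right)} = - 4 \left(1 + C\right) = -4 - 4 C$)
$V{\left(G,P \right)} = \sqrt{-4 + G}$ ($V{\left(G,P \right)} = \sqrt{\left(12 - 16\right) + G} = \sqrt{-4 + G}$)
$\frac{j{\left(-62 \right)} + 28264}{V{\left(35,37 \right)} - 12056} = \frac{\left(-4 - -248\right) + 28264}{\sqrt{-4 + 35} - 12056} = \frac{\left(-4 + 248\right) + 28264}{\sqrt{31} - 12056} = \frac{244 + 28264}{-12056 + \sqrt{31}} = \frac{28508}{-12056 + \sqrt{31}}$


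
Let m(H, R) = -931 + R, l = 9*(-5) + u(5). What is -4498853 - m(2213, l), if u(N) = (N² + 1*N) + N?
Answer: -4497912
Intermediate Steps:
u(N) = N² + 2*N (u(N) = (N² + N) + N = (N + N²) + N = N² + 2*N)
l = -10 (l = 9*(-5) + 5*(2 + 5) = -45 + 5*7 = -45 + 35 = -10)
-4498853 - m(2213, l) = -4498853 - (-931 - 10) = -4498853 - 1*(-941) = -4498853 + 941 = -4497912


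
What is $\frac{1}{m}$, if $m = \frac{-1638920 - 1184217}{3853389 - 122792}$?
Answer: $- \frac{3730597}{2823137} \approx -1.3214$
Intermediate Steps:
$m = - \frac{2823137}{3730597} \approx -0.75675$
$\frac{1}{m} = \frac{1}{- \frac{2823137}{3730597}} = - \frac{3730597}{2823137}$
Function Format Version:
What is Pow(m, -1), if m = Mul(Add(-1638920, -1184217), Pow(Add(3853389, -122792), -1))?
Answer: Rational(-3730597, 2823137) ≈ -1.3214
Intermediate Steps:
m = Rational(-2823137, 3730597) (m = Mul(-2823137, Pow(3730597, -1)) = Mul(-2823137, Rational(1, 3730597)) = Rational(-2823137, 3730597) ≈ -0.75675)
Pow(m, -1) = Pow(Rational(-2823137, 3730597), -1) = Rational(-3730597, 2823137)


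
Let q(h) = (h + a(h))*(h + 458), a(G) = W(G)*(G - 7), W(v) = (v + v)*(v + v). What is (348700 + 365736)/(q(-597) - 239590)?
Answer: 714436/119690539409 ≈ 5.9690e-6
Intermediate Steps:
W(v) = 4*v² (W(v) = (2*v)*(2*v) = 4*v²)
a(G) = 4*G²*(-7 + G) (a(G) = (4*G²)*(G - 7) = (4*G²)*(-7 + G) = 4*G²*(-7 + G))
q(h) = (458 + h)*(h + 4*h²*(-7 + h)) (q(h) = (h + 4*h²*(-7 + h))*(h + 458) = (h + 4*h²*(-7 + h))*(458 + h) = (458 + h)*(h + 4*h²*(-7 + h)))
(348700 + 365736)/(q(-597) - 239590) = (348700 + 365736)/(-597*(458 - 12823*(-597) + 4*(-597)³ + 1804*(-597)²) - 239590) = 714436/(-597*(458 + 7655331 + 4*(-212776173) + 1804*356409) - 239590) = 714436/(-597*(458 + 7655331 - 851104692 + 642961836) - 239590) = 714436/(-597*(-200487067) - 239590) = 714436/(119690778999 - 239590) = 714436/119690539409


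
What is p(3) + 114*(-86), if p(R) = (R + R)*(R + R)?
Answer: -9768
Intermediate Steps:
p(R) = 4*R**2 (p(R) = (2*R)*(2*R) = 4*R**2)
p(3) + 114*(-86) = 4*3**2 + 114*(-86) = 4*9 - 9804 = 36 - 9804 = -9768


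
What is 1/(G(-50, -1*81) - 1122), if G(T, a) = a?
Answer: -1/1203 ≈ -0.00083125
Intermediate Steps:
1/(G(-50, -1*81) - 1122) = 1/(-1*81 - 1122) = 1/(-81 - 1122) = 1/(-1203) = -1/1203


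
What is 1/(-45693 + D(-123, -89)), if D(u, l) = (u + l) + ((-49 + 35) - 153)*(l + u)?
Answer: -1/10501 ≈ -9.5229e-5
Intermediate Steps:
D(u, l) = -166*l - 166*u (D(u, l) = (l + u) + (-14 - 153)*(l + u) = (l + u) - 167*(l + u) = (l + u) + (-167*l - 167*u) = -166*l - 166*u)
1/(-45693 + D(-123, -89)) = 1/(-45693 + (-166*(-89) - 166*(-123))) = 1/(-45693 + (14774 + 20418)) = 1/(-45693 + 35192) = 1/(-10501) = -1/10501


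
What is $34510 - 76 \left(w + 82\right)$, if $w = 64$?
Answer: $23414$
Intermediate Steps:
$34510 - 76 \left(w + 82\right) = 34510 - 76 \left(64 + 82\right) = 34510 - 11096 = 23414$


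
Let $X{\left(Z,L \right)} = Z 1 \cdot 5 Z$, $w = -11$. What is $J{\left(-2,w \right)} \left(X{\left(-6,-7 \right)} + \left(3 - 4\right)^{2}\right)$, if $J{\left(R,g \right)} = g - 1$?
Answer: $-2172$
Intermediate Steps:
$J{\left(R,g \right)} = -1 + g$
$X{\left(Z,L \right)} = 5 Z^{2}$ ($X{\left(Z,L \right)} = Z 5 Z = 5 Z^{2}$)
$J{\left(-2,w \right)} \left(X{\left(-6,-7 \right)} + \left(3 - 4\right)^{2}\right) = \left(-1 - 11\right) \left(5 \left(-6\right)^{2} + \left(3 - 4\right)^{2}\right) = - 12 \left(5 \cdot 36 + \left(-1\right)^{2}\right) = - 12 \left(180 + 1\right) = \left(-12\right) 181 = -2172$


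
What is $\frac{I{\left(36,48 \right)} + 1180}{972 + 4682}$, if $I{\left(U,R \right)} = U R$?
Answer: $\frac{1454}{2827} \approx 0.51433$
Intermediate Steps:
$I{\left(U,R \right)} = R U$
$\frac{I{\left(36,48 \right)} + 1180}{972 + 4682} = \frac{48 \cdot 36 + 1180}{972 + 4682} = \frac{1728 + 1180}{5654} = 2908 \cdot \frac{1}{5654} = \frac{1454}{2827}$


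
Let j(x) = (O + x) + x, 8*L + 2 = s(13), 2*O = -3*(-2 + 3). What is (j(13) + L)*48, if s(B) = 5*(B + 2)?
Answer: 1614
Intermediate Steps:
s(B) = 10 + 5*B (s(B) = 5*(2 + B) = 10 + 5*B)
O = -3/2 (O = (-3*(-2 + 3))/2 = (-3*1)/2 = (1/2)*(-3) = -3/2 ≈ -1.5000)
L = 73/8 (L = -1/4 + (10 + 5*13)/8 = -1/4 + (10 + 65)/8 = -1/4 + (1/8)*75 = -1/4 + 75/8 = 73/8 ≈ 9.1250)
j(x) = -3/2 + 2*x (j(x) = (-3/2 + x) + x = -3/2 + 2*x)
(j(13) + L)*48 = ((-3/2 + 2*13) + 73/8)*48 = ((-3/2 + 26) + 73/8)*48 = (49/2 + 73/8)*48 = (269/8)*48 = 1614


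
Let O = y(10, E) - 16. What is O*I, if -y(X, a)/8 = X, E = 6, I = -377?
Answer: 36192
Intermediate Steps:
y(X, a) = -8*X
O = -96 (O = -8*10 - 16 = -80 - 16 = -96)
O*I = -96*(-377) = 36192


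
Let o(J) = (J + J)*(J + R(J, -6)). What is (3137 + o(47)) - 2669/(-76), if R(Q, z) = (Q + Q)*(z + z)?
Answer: -7481583/76 ≈ -98442.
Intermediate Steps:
R(Q, z) = 4*Q*z (R(Q, z) = (2*Q)*(2*z) = 4*Q*z)
o(J) = -46*J**2 (o(J) = (J + J)*(J + 4*J*(-6)) = (2*J)*(J - 24*J) = (2*J)*(-23*J) = -46*J**2)
(3137 + o(47)) - 2669/(-76) = (3137 - 46*47**2) - 2669/(-76) = (3137 - 46*2209) - 2669*(-1/76) = (3137 - 101614) + 2669/76 = -98477 + 2669/76 = -7481583/76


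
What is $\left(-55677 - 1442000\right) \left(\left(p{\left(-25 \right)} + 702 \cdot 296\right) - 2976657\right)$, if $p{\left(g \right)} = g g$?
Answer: $4145929378480$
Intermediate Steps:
$p{\left(g \right)} = g^{2}$
$\left(-55677 - 1442000\right) \left(\left(p{\left(-25 \right)} + 702 \cdot 296\right) - 2976657\right) = \left(-55677 - 1442000\right) \left(\left(\left(-25\right)^{2} + 702 \cdot 296\right) - 2976657\right) = - 1497677 \left(\left(625 + 207792\right) - 2976657\right) = - 1497677 \left(208417 - 2976657\right) = \left(-1497677\right) \left(-2768240\right) = 4145929378480$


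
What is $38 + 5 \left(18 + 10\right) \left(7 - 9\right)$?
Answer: $-242$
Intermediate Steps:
$38 + 5 \left(18 + 10\right) \left(7 - 9\right) = 38 + 5 \cdot 28 \left(-2\right) = 38 + 5 \left(-56\right) = 38 - 280 = -242$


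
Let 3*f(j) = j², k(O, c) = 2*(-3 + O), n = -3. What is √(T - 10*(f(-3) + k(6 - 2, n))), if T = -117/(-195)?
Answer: I*√1235/5 ≈ 7.0285*I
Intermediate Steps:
k(O, c) = -6 + 2*O
f(j) = j²/3
T = ⅗ (T = -117*(-1/195) = ⅗ ≈ 0.60000)
√(T - 10*(f(-3) + k(6 - 2, n))) = √(⅗ - 10*((⅓)*(-3)² + (-6 + 2*(6 - 2)))) = √(⅗ - 10*((⅓)*9 + (-6 + 2*4))) = √(⅗ - 10*(3 + (-6 + 8))) = √(⅗ - 10*(3 + 2)) = √(⅗ - 10*5) = √(⅗ - 50) = √(-247/5) = I*√1235/5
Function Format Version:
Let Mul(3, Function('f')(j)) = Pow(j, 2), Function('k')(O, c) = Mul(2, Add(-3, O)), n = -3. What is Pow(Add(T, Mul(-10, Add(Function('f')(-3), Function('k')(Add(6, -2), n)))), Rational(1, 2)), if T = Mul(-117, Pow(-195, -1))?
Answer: Mul(Rational(1, 5), I, Pow(1235, Rational(1, 2))) ≈ Mul(7.0285, I)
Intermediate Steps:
Function('k')(O, c) = Add(-6, Mul(2, O))
Function('f')(j) = Mul(Rational(1, 3), Pow(j, 2))
T = Rational(3, 5) (T = Mul(-117, Rational(-1, 195)) = Rational(3, 5) ≈ 0.60000)
Pow(Add(T, Mul(-10, Add(Function('f')(-3), Function('k')(Add(6, -2), n)))), Rational(1, 2)) = Pow(Add(Rational(3, 5), Mul(-10, Add(Mul(Rational(1, 3), Pow(-3, 2)), Add(-6, Mul(2, Add(6, -2)))))), Rational(1, 2)) = Pow(Add(Rational(3, 5), Mul(-10, Add(Mul(Rational(1, 3), 9), Add(-6, Mul(2, 4))))), Rational(1, 2)) = Pow(Add(Rational(3, 5), Mul(-10, Add(3, Add(-6, 8)))), Rational(1, 2)) = Pow(Add(Rational(3, 5), Mul(-10, Add(3, 2))), Rational(1, 2)) = Pow(Add(Rational(3, 5), Mul(-10, 5)), Rational(1, 2)) = Pow(Add(Rational(3, 5), -50), Rational(1, 2)) = Pow(Rational(-247, 5), Rational(1, 2)) = Mul(Rational(1, 5), I, Pow(1235, Rational(1, 2)))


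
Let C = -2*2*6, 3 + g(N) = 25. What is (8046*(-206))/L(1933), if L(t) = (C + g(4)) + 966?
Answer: -414369/241 ≈ -1719.4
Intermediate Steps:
g(N) = 22 (g(N) = -3 + 25 = 22)
C = -24 (C = -4*6 = -24)
L(t) = 964 (L(t) = (-24 + 22) + 966 = -2 + 966 = 964)
(8046*(-206))/L(1933) = (8046*(-206))/964 = -1657476*1/964 = -414369/241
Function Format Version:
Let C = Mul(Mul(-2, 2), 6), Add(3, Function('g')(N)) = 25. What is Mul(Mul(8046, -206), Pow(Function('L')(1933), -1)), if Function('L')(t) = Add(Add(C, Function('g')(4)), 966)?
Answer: Rational(-414369, 241) ≈ -1719.4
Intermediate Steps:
Function('g')(N) = 22 (Function('g')(N) = Add(-3, 25) = 22)
C = -24 (C = Mul(-4, 6) = -24)
Function('L')(t) = 964 (Function('L')(t) = Add(Add(-24, 22), 966) = Add(-2, 966) = 964)
Mul(Mul(8046, -206), Pow(Function('L')(1933), -1)) = Mul(Mul(8046, -206), Pow(964, -1)) = Mul(-1657476, Rational(1, 964)) = Rational(-414369, 241)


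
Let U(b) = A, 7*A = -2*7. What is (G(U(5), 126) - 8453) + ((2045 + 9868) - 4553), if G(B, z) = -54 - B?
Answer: -1145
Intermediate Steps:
A = -2 (A = (-2*7)/7 = (⅐)*(-14) = -2)
U(b) = -2
(G(U(5), 126) - 8453) + ((2045 + 9868) - 4553) = ((-54 - 1*(-2)) - 8453) + ((2045 + 9868) - 4553) = ((-54 + 2) - 8453) + (11913 - 4553) = (-52 - 8453) + 7360 = -8505 + 7360 = -1145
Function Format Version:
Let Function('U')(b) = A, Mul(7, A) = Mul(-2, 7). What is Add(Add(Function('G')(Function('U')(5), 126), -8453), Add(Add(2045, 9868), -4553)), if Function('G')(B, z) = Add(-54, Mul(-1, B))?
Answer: -1145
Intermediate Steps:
A = -2 (A = Mul(Rational(1, 7), Mul(-2, 7)) = Mul(Rational(1, 7), -14) = -2)
Function('U')(b) = -2
Add(Add(Function('G')(Function('U')(5), 126), -8453), Add(Add(2045, 9868), -4553)) = Add(Add(Add(-54, Mul(-1, -2)), -8453), Add(Add(2045, 9868), -4553)) = Add(Add(Add(-54, 2), -8453), Add(11913, -4553)) = Add(Add(-52, -8453), 7360) = Add(-8505, 7360) = -1145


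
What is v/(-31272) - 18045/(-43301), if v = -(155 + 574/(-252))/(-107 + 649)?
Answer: 5505461443889/13210686155232 ≈ 0.41674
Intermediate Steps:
v = -2749/9756 (v = -(155 + 574*(-1/252))/542 = -(155 - 41/18)/542 = -2749/(18*542) = -1*2749/9756 = -2749/9756 ≈ -0.28178)
v/(-31272) - 18045/(-43301) = -2749/9756/(-31272) - 18045/(-43301) = -2749/9756*(-1/31272) - 18045*(-1/43301) = 2749/305089632 + 18045/43301 = 5505461443889/13210686155232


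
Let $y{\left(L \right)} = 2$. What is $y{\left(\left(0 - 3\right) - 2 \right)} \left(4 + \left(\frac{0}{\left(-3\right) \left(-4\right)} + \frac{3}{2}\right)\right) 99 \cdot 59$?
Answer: $64251$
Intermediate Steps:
$y{\left(\left(0 - 3\right) - 2 \right)} \left(4 + \left(\frac{0}{\left(-3\right) \left(-4\right)} + \frac{3}{2}\right)\right) 99 \cdot 59 = 2 \left(4 + \left(\frac{0}{\left(-3\right) \left(-4\right)} + \frac{3}{2}\right)\right) 99 \cdot 59 = 2 \left(4 + \left(\frac{0}{12} + 3 \cdot \frac{1}{2}\right)\right) 99 \cdot 59 = 2 \left(4 + \left(0 \cdot \frac{1}{12} + \frac{3}{2}\right)\right) 99 \cdot 59 = 2 \left(4 + \left(0 + \frac{3}{2}\right)\right) 99 \cdot 59 = 2 \left(4 + \frac{3}{2}\right) 99 \cdot 59 = 2 \cdot \frac{11}{2} \cdot 99 \cdot 59 = 11 \cdot 99 \cdot 59 = 1089 \cdot 59 = 64251$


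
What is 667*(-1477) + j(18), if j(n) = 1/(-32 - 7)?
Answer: -38421202/39 ≈ -9.8516e+5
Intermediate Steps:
j(n) = -1/39 (j(n) = 1/(-39) = -1/39)
667*(-1477) + j(18) = 667*(-1477) - 1/39 = -985159 - 1/39 = -38421202/39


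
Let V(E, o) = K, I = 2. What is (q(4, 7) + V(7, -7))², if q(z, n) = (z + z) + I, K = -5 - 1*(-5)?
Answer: 100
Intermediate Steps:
K = 0 (K = -5 + 5 = 0)
V(E, o) = 0
q(z, n) = 2 + 2*z (q(z, n) = (z + z) + 2 = 2*z + 2 = 2 + 2*z)
(q(4, 7) + V(7, -7))² = ((2 + 2*4) + 0)² = ((2 + 8) + 0)² = (10 + 0)² = 10² = 100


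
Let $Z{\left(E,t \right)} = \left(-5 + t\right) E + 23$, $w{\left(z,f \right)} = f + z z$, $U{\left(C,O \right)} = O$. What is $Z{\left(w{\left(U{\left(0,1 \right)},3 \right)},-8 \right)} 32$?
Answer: $-928$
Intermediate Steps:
$w{\left(z,f \right)} = f + z^{2}$
$Z{\left(E,t \right)} = 23 + E \left(-5 + t\right)$ ($Z{\left(E,t \right)} = E \left(-5 + t\right) + 23 = 23 + E \left(-5 + t\right)$)
$Z{\left(w{\left(U{\left(0,1 \right)},3 \right)},-8 \right)} 32 = \left(23 - 5 \left(3 + 1^{2}\right) + \left(3 + 1^{2}\right) \left(-8\right)\right) 32 = \left(23 - 5 \left(3 + 1\right) + \left(3 + 1\right) \left(-8\right)\right) 32 = \left(23 - 20 + 4 \left(-8\right)\right) 32 = \left(23 - 20 - 32\right) 32 = \left(-29\right) 32 = -928$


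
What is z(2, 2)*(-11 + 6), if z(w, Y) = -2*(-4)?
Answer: -40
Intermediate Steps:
z(w, Y) = 8
z(2, 2)*(-11 + 6) = 8*(-11 + 6) = 8*(-5) = -40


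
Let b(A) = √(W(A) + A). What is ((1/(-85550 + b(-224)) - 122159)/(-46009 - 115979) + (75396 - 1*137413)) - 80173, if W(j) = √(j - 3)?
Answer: -23032951561/161988 + 1/(161988*(85550 - √(-224 + I*√227))) ≈ -1.4219e+5 + 1.2631e-14*I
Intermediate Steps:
W(j) = √(-3 + j)
b(A) = √(A + √(-3 + A)) (b(A) = √(√(-3 + A) + A) = √(A + √(-3 + A)))
((1/(-85550 + b(-224)) - 122159)/(-46009 - 115979) + (75396 - 1*137413)) - 80173 = ((1/(-85550 + √(-224 + √(-3 - 224))) - 122159)/(-46009 - 115979) + (75396 - 1*137413)) - 80173 = ((1/(-85550 + √(-224 + √(-227))) - 122159)/(-161988) + (75396 - 137413)) - 80173 = ((1/(-85550 + √(-224 + I*√227)) - 122159)*(-1/161988) - 62017) - 80173 = ((-122159 + 1/(-85550 + √(-224 + I*√227)))*(-1/161988) - 62017) - 80173 = ((122159/161988 - 1/(161988*(-85550 + √(-224 + I*√227)))) - 62017) - 80173 = (-10045887637/161988 - 1/(161988*(-85550 + √(-224 + I*√227)))) - 80173 = -23032951561/161988 - 1/(161988*(-85550 + √(-224 + I*√227)))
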